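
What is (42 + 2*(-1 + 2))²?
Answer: 1936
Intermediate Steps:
(42 + 2*(-1 + 2))² = (42 + 2*1)² = (42 + 2)² = 44² = 1936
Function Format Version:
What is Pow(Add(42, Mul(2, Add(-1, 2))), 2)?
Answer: 1936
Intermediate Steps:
Pow(Add(42, Mul(2, Add(-1, 2))), 2) = Pow(Add(42, Mul(2, 1)), 2) = Pow(Add(42, 2), 2) = Pow(44, 2) = 1936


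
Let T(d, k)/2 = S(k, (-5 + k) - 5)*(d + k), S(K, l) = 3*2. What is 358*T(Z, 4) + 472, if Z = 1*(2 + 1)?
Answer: 30544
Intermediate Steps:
S(K, l) = 6
Z = 3 (Z = 1*3 = 3)
T(d, k) = 12*d + 12*k (T(d, k) = 2*(6*(d + k)) = 2*(6*d + 6*k) = 12*d + 12*k)
358*T(Z, 4) + 472 = 358*(12*3 + 12*4) + 472 = 358*(36 + 48) + 472 = 358*84 + 472 = 30072 + 472 = 30544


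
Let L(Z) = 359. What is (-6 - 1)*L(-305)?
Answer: -2513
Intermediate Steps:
(-6 - 1)*L(-305) = (-6 - 1)*359 = -7*359 = -2513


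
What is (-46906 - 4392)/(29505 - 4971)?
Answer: -25649/12267 ≈ -2.0909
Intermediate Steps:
(-46906 - 4392)/(29505 - 4971) = -51298/24534 = -51298*1/24534 = -25649/12267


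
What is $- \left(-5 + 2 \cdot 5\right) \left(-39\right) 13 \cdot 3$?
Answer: $7605$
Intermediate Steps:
$- \left(-5 + 2 \cdot 5\right) \left(-39\right) 13 \cdot 3 = - \left(-5 + 10\right) \left(-39\right) 39 = - 5 \left(-39\right) 39 = - \left(-195\right) 39 = \left(-1\right) \left(-7605\right) = 7605$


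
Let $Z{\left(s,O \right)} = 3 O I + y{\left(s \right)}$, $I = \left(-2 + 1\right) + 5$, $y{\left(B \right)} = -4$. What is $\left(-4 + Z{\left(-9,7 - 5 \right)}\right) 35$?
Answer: $560$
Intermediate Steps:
$I = 4$ ($I = -1 + 5 = 4$)
$Z{\left(s,O \right)} = -4 + 12 O$ ($Z{\left(s,O \right)} = 3 O 4 - 4 = 12 O - 4 = -4 + 12 O$)
$\left(-4 + Z{\left(-9,7 - 5 \right)}\right) 35 = \left(-4 - \left(4 - 12 \left(7 - 5\right)\right)\right) 35 = \left(-4 + \left(-4 + 12 \cdot 2\right)\right) 35 = \left(-4 + \left(-4 + 24\right)\right) 35 = \left(-4 + 20\right) 35 = 16 \cdot 35 = 560$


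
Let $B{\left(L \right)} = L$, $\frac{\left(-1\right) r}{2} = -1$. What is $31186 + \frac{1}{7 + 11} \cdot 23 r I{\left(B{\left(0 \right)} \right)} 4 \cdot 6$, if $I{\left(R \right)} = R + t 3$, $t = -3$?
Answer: $30634$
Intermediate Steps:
$r = 2$ ($r = \left(-2\right) \left(-1\right) = 2$)
$I{\left(R \right)} = -9 + R$ ($I{\left(R \right)} = R - 9 = -9 + R$)
$31186 + \frac{1}{7 + 11} \cdot 23 r I{\left(B{\left(0 \right)} \right)} 4 \cdot 6 = 31186 + \frac{1}{7 + 11} \cdot 23 \cdot 2 \left(-9 + 0\right) 4 \cdot 6 = 31186 + \frac{1}{18} \cdot 23 \cdot 2 \left(-9\right) 24 = 31186 + \frac{1}{18} \cdot 23 \left(\left(-18\right) 24\right) = 31186 + \frac{23}{18} \left(-432\right) = 31186 - 552 = 30634$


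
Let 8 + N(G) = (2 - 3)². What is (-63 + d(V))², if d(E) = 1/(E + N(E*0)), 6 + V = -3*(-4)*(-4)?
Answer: 14776336/3721 ≈ 3971.1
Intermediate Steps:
N(G) = -7 (N(G) = -8 + (2 - 3)² = -8 + (-1)² = -8 + 1 = -7)
V = -54 (V = -6 - 3*(-4)*(-4) = -6 + 12*(-4) = -6 - 48 = -54)
d(E) = 1/(-7 + E) (d(E) = 1/(E - 7) = 1/(-7 + E))
(-63 + d(V))² = (-63 + 1/(-7 - 54))² = (-63 + 1/(-61))² = (-63 - 1/61)² = (-3844/61)² = 14776336/3721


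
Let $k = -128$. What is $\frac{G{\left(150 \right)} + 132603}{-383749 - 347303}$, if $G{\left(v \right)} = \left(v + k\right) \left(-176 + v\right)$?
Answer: $- \frac{132031}{731052} \approx -0.1806$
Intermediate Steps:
$G{\left(v \right)} = \left(-176 + v\right) \left(-128 + v\right)$ ($G{\left(v \right)} = \left(v - 128\right) \left(-176 + v\right) = \left(-128 + v\right) \left(-176 + v\right) = \left(-176 + v\right) \left(-128 + v\right)$)
$\frac{G{\left(150 \right)} + 132603}{-383749 - 347303} = \frac{\left(22528 + 150^{2} - 45600\right) + 132603}{-383749 - 347303} = \frac{\left(22528 + 22500 - 45600\right) + 132603}{-731052} = \left(-572 + 132603\right) \left(- \frac{1}{731052}\right) = 132031 \left(- \frac{1}{731052}\right) = - \frac{132031}{731052}$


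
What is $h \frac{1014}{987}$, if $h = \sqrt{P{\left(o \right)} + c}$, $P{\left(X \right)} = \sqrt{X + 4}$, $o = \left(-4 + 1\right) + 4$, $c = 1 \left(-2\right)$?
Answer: $\frac{338 \sqrt{-2 + \sqrt{5}}}{329} \approx 0.49916$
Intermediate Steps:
$c = -2$
$o = 1$ ($o = -3 + 4 = 1$)
$P{\left(X \right)} = \sqrt{4 + X}$
$h = \sqrt{-2 + \sqrt{5}}$ ($h = \sqrt{\sqrt{4 + 1} - 2} = \sqrt{\sqrt{5} - 2} = \sqrt{-2 + \sqrt{5}} \approx 0.48587$)
$h \frac{1014}{987} = \sqrt{-2 + \sqrt{5}} \cdot \frac{1014}{987} = \sqrt{-2 + \sqrt{5}} \cdot 1014 \cdot \frac{1}{987} = \sqrt{-2 + \sqrt{5}} \cdot \frac{338}{329} = \frac{338 \sqrt{-2 + \sqrt{5}}}{329}$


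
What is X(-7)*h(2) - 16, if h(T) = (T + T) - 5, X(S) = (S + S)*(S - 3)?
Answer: -156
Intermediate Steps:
X(S) = 2*S*(-3 + S) (X(S) = (2*S)*(-3 + S) = 2*S*(-3 + S))
h(T) = -5 + 2*T (h(T) = 2*T - 5 = -5 + 2*T)
X(-7)*h(2) - 16 = (2*(-7)*(-3 - 7))*(-5 + 2*2) - 16 = (2*(-7)*(-10))*(-5 + 4) - 16 = 140*(-1) - 16 = -140 - 16 = -156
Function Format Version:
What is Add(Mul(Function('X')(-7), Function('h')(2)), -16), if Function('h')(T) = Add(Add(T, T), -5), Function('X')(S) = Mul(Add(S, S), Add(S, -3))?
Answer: -156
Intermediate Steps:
Function('X')(S) = Mul(2, S, Add(-3, S)) (Function('X')(S) = Mul(Mul(2, S), Add(-3, S)) = Mul(2, S, Add(-3, S)))
Function('h')(T) = Add(-5, Mul(2, T)) (Function('h')(T) = Add(Mul(2, T), -5) = Add(-5, Mul(2, T)))
Add(Mul(Function('X')(-7), Function('h')(2)), -16) = Add(Mul(Mul(2, -7, Add(-3, -7)), Add(-5, Mul(2, 2))), -16) = Add(Mul(Mul(2, -7, -10), Add(-5, 4)), -16) = Add(Mul(140, -1), -16) = Add(-140, -16) = -156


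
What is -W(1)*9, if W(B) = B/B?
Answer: -9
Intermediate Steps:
W(B) = 1
-W(1)*9 = -1*1*9 = -1*9 = -9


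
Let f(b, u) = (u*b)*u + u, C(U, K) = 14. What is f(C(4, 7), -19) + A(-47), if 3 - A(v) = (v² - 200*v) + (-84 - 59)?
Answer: -6428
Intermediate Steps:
f(b, u) = u + b*u² (f(b, u) = (b*u)*u + u = b*u² + u = u + b*u²)
A(v) = 146 - v² + 200*v (A(v) = 3 - ((v² - 200*v) + (-84 - 59)) = 3 - ((v² - 200*v) - 143) = 3 - (-143 + v² - 200*v) = 3 + (143 - v² + 200*v) = 146 - v² + 200*v)
f(C(4, 7), -19) + A(-47) = -19*(1 + 14*(-19)) + (146 - 1*(-47)² + 200*(-47)) = -19*(1 - 266) + (146 - 1*2209 - 9400) = -19*(-265) + (146 - 2209 - 9400) = 5035 - 11463 = -6428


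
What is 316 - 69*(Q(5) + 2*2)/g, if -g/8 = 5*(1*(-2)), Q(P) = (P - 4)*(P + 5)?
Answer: 12157/40 ≈ 303.92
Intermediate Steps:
Q(P) = (-4 + P)*(5 + P)
g = 80 (g = -40*1*(-2) = -40*(-2) = -8*(-10) = 80)
316 - 69*(Q(5) + 2*2)/g = 316 - 69*((-20 + 5 + 5²) + 2*2)/80 = 316 - 69*((-20 + 5 + 25) + 4)*(1/80) = 316 - 69*(10 + 4)*(1/80) = 316 - 69*14*(1/80) = 316 - 69*7/40 = 316 - 1*483/40 = 316 - 483/40 = 12157/40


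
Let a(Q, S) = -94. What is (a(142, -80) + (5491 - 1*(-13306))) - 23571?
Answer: -4868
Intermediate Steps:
(a(142, -80) + (5491 - 1*(-13306))) - 23571 = (-94 + (5491 - 1*(-13306))) - 23571 = (-94 + (5491 + 13306)) - 23571 = (-94 + 18797) - 23571 = 18703 - 23571 = -4868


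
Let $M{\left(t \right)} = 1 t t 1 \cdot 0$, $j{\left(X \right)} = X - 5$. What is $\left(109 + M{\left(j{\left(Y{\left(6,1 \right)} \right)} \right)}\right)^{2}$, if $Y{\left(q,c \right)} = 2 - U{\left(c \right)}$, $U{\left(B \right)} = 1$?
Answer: $11881$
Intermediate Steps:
$Y{\left(q,c \right)} = 1$ ($Y{\left(q,c \right)} = 2 - 1 = 1$)
$j{\left(X \right)} = -5 + X$ ($j{\left(X \right)} = X - 5 = -5 + X$)
$M{\left(t \right)} = 0$ ($M{\left(t \right)} = t t 0 = t 0 = 0$)
$\left(109 + M{\left(j{\left(Y{\left(6,1 \right)} \right)} \right)}\right)^{2} = \left(109 + 0\right)^{2} = 109^{2} = 11881$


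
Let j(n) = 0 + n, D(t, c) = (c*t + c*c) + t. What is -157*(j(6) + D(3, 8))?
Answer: -15229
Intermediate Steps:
D(t, c) = t + c² + c*t (D(t, c) = (c*t + c²) + t = (c² + c*t) + t = t + c² + c*t)
j(n) = n
-157*(j(6) + D(3, 8)) = -157*(6 + (3 + 8² + 8*3)) = -157*(6 + (3 + 64 + 24)) = -157*(6 + 91) = -157*97 = -15229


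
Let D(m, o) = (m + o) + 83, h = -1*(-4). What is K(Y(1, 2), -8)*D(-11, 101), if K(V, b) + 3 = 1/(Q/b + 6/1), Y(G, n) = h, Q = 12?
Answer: -4325/9 ≈ -480.56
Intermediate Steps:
h = 4
Y(G, n) = 4
D(m, o) = 83 + m + o
K(V, b) = -3 + 1/(6 + 12/b) (K(V, b) = -3 + 1/(12/b + 6/1) = -3 + 1/(12/b + 6*1) = -3 + 1/(12/b + 6) = -3 + 1/(6 + 12/b))
K(Y(1, 2), -8)*D(-11, 101) = ((-36 - 17*(-8))/(6*(2 - 8)))*(83 - 11 + 101) = ((⅙)*(-36 + 136)/(-6))*173 = ((⅙)*(-⅙)*100)*173 = -25/9*173 = -4325/9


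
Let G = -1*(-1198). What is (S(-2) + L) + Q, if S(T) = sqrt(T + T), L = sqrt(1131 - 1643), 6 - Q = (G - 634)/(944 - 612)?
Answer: 357/83 + 2*I + 16*I*sqrt(2) ≈ 4.3012 + 24.627*I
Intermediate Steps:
G = 1198
Q = 357/83 (Q = 6 - (1198 - 634)/(944 - 612) = 6 - 564/332 = 6 - 1*141/83 = 6 - 141/83 = 357/83 ≈ 4.3012)
L = 16*I*sqrt(2) (L = sqrt(-512) = 16*I*sqrt(2) ≈ 22.627*I)
S(T) = sqrt(2)*sqrt(T) (S(T) = sqrt(2*T) = sqrt(2)*sqrt(T))
(S(-2) + L) + Q = (sqrt(2)*sqrt(-2) + 16*I*sqrt(2)) + 357/83 = (sqrt(2)*(I*sqrt(2)) + 16*I*sqrt(2)) + 357/83 = (2*I + 16*I*sqrt(2)) + 357/83 = 357/83 + 2*I + 16*I*sqrt(2)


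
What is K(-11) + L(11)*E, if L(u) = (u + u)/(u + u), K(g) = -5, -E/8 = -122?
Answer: 971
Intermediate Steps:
E = 976 (E = -8*(-122) = 976)
L(u) = 1 (L(u) = (2*u)/((2*u)) = (2*u)*(1/(2*u)) = 1)
K(-11) + L(11)*E = -5 + 1*976 = -5 + 976 = 971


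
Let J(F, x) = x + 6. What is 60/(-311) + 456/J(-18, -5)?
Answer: 141756/311 ≈ 455.81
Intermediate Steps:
J(F, x) = 6 + x
60/(-311) + 456/J(-18, -5) = 60/(-311) + 456/(6 - 5) = 60*(-1/311) + 456/1 = -60/311 + 456*1 = -60/311 + 456 = 141756/311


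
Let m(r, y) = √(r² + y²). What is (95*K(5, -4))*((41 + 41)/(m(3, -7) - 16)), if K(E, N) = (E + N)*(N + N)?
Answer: 498560/99 + 31160*√58/99 ≈ 7433.0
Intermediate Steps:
K(E, N) = 2*N*(E + N) (K(E, N) = (E + N)*(2*N) = 2*N*(E + N))
(95*K(5, -4))*((41 + 41)/(m(3, -7) - 16)) = (95*(2*(-4)*(5 - 4)))*((41 + 41)/(√(3² + (-7)²) - 16)) = (95*(2*(-4)*1))*(82/(√(9 + 49) - 16)) = (95*(-8))*(82/(√58 - 16)) = -62320/(-16 + √58)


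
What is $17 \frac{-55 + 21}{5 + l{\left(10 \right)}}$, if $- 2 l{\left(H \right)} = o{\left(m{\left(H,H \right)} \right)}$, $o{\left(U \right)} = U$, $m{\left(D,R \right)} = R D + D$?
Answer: $\frac{289}{25} \approx 11.56$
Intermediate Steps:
$m{\left(D,R \right)} = D + D R$ ($m{\left(D,R \right)} = D R + D = D + D R$)
$l{\left(H \right)} = - \frac{H \left(1 + H\right)}{2}$
$17 \frac{-55 + 21}{5 + l{\left(10 \right)}} = 17 \frac{-55 + 21}{5 - 5 \left(1 + 10\right)} = 17 \left(- \frac{34}{5 - 5 \cdot 11}\right) = 17 \left(- \frac{34}{5 - 55}\right) = 17 \left(- \frac{34}{-50}\right) = 17 \left(\left(-34\right) \left(- \frac{1}{50}\right)\right) = 17 \cdot \frac{17}{25} = \frac{289}{25}$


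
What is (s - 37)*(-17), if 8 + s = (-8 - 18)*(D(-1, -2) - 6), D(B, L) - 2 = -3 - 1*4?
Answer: -4097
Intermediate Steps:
D(B, L) = -5 (D(B, L) = 2 + (-3 - 1*4) = 2 + (-3 - 4) = 2 - 7 = -5)
s = 278 (s = -8 + (-8 - 18)*(-5 - 6) = -8 - 26*(-11) = -8 + 286 = 278)
(s - 37)*(-17) = (278 - 37)*(-17) = 241*(-17) = -4097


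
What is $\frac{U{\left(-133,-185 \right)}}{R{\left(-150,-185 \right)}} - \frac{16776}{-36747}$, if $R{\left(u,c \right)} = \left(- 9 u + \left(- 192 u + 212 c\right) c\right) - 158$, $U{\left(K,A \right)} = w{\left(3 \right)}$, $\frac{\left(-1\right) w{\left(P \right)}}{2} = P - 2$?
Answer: $\frac{199747029}{437537002} \approx 0.45653$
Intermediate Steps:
$w{\left(P \right)} = 4 - 2 P$ ($w{\left(P \right)} = - 2 \left(P - 2\right) = - 2 \left(-2 + P\right) = 4 - 2 P$)
$U{\left(K,A \right)} = -2$ ($U{\left(K,A \right)} = 4 - 6 = -2$)
$R{\left(u,c \right)} = -158 - 9 u + c \left(- 192 u + 212 c\right)$ ($R{\left(u,c \right)} = \left(- 9 u + c \left(- 192 u + 212 c\right)\right) - 158 = -158 - 9 u + c \left(- 192 u + 212 c\right)$)
$\frac{U{\left(-133,-185 \right)}}{R{\left(-150,-185 \right)}} - \frac{16776}{-36747} = - \frac{2}{-158 - -1350 + 212 \left(-185\right)^{2} - \left(-35520\right) \left(-150\right)} - \frac{16776}{-36747} = - \frac{2}{-158 + 1350 + 212 \cdot 34225 - 5328000} - - \frac{1864}{4083} = - \frac{2}{-158 + 1350 + 7255700 - 5328000} + \frac{1864}{4083} = - \frac{2}{1928892} + \frac{1864}{4083} = \left(-2\right) \frac{1}{1928892} + \frac{1864}{4083} = - \frac{1}{964446} + \frac{1864}{4083} = \frac{199747029}{437537002}$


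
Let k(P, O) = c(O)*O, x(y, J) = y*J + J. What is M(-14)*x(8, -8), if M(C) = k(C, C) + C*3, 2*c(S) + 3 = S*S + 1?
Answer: 100800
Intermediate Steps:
c(S) = -1 + S**2/2 (c(S) = -3/2 + (S*S + 1)/2 = -3/2 + (S**2 + 1)/2 = -3/2 + (1 + S**2)/2 = -3/2 + (1/2 + S**2/2) = -1 + S**2/2)
x(y, J) = J + J*y (x(y, J) = J*y + J = J + J*y)
k(P, O) = O*(-1 + O**2/2) (k(P, O) = (-1 + O**2/2)*O = O*(-1 + O**2/2))
M(C) = C**3/2 + 2*C (M(C) = (C**3/2 - C) + C*3 = (C**3/2 - C) + 3*C = C**3/2 + 2*C)
M(-14)*x(8, -8) = ((1/2)*(-14)*(4 + (-14)**2))*(-8*(1 + 8)) = ((1/2)*(-14)*(4 + 196))*(-8*9) = ((1/2)*(-14)*200)*(-72) = -1400*(-72) = 100800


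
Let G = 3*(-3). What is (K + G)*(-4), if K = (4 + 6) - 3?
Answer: 8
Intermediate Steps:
G = -9
K = 7 (K = 10 - 3 = 7)
(K + G)*(-4) = (7 - 9)*(-4) = -2*(-4) = 8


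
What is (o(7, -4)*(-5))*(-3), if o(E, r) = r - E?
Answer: -165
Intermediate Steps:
(o(7, -4)*(-5))*(-3) = ((-4 - 1*7)*(-5))*(-3) = ((-4 - 7)*(-5))*(-3) = -11*(-5)*(-3) = 55*(-3) = -165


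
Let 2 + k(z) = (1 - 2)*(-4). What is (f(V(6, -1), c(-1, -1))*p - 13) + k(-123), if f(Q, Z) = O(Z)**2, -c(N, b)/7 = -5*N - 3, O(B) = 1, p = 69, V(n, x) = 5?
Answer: 58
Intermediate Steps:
k(z) = 2 (k(z) = -2 + (1 - 2)*(-4) = -2 - 1*(-4) = -2 + 4 = 2)
c(N, b) = 21 + 35*N (c(N, b) = -7*(-5*N - 3) = -7*(-3 - 5*N) = 21 + 35*N)
f(Q, Z) = 1 (f(Q, Z) = 1**2 = 1)
(f(V(6, -1), c(-1, -1))*p - 13) + k(-123) = (1*69 - 13) + 2 = (69 - 13) + 2 = 56 + 2 = 58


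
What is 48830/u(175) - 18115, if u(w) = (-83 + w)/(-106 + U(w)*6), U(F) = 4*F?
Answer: 2154820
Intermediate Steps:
u(w) = (-83 + w)/(-106 + 24*w) (u(w) = (-83 + w)/(-106 + (4*w)*6) = (-83 + w)/(-106 + 24*w))
48830/u(175) - 18115 = 48830/(((-83 + 175)/(2*(-53 + 12*175)))) - 18115 = 48830/(((½)*92/(-53 + 2100))) - 18115 = 48830/(((½)*92/2047)) - 18115 = 48830/(((½)*(1/2047)*92)) - 18115 = 48830/(2/89) - 18115 = 48830*(89/2) - 18115 = 2172935 - 18115 = 2154820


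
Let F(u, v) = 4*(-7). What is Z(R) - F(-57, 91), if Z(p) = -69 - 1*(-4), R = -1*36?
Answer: -37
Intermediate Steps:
F(u, v) = -28
R = -36
Z(p) = -65 (Z(p) = -69 + 4 = -65)
Z(R) - F(-57, 91) = -65 - 1*(-28) = -65 + 28 = -37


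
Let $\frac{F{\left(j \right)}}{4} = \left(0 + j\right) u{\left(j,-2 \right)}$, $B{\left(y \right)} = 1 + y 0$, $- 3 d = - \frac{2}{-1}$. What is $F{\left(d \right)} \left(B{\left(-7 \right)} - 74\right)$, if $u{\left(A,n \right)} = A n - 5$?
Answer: $- \frac{6424}{9} \approx -713.78$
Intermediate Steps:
$d = - \frac{2}{3}$ ($d = - \frac{\left(-2\right) \frac{1}{-1}}{3} = - \frac{\left(-2\right) \left(-1\right)}{3} = \left(- \frac{1}{3}\right) 2 = - \frac{2}{3} \approx -0.66667$)
$u{\left(A,n \right)} = -5 + A n$
$B{\left(y \right)} = 1$ ($B{\left(y \right)} = 1 + 0 = 1$)
$F{\left(j \right)} = 4 j \left(-5 - 2 j\right)$ ($F{\left(j \right)} = 4 \left(0 + j\right) \left(-5 + j \left(-2\right)\right) = 4 j \left(-5 - 2 j\right)$)
$F{\left(d \right)} \left(B{\left(-7 \right)} - 74\right) = 4 \left(- \frac{2}{3}\right) \left(-5 - - \frac{4}{3}\right) \left(1 - 74\right) = 4 \left(- \frac{2}{3}\right) \left(-5 + \frac{4}{3}\right) \left(-73\right) = 4 \left(- \frac{2}{3}\right) \left(- \frac{11}{3}\right) \left(-73\right) = \frac{88}{9} \left(-73\right) = - \frac{6424}{9}$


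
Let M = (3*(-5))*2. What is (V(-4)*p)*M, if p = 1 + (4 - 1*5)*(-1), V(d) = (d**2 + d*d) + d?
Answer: -1680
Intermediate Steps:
V(d) = d + 2*d**2 (V(d) = (d**2 + d**2) + d = 2*d**2 + d = d + 2*d**2)
p = 2 (p = 1 + (4 - 5)*(-1) = 1 - 1*(-1) = 1 + 1 = 2)
M = -30 (M = -15*2 = -30)
(V(-4)*p)*M = (-4*(1 + 2*(-4))*2)*(-30) = (-4*(1 - 8)*2)*(-30) = (-4*(-7)*2)*(-30) = (28*2)*(-30) = 56*(-30) = -1680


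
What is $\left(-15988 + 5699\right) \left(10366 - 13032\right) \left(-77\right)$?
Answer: $-2112146498$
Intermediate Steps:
$\left(-15988 + 5699\right) \left(10366 - 13032\right) \left(-77\right) = \left(-10289\right) \left(-2666\right) \left(-77\right) = 27430474 \left(-77\right) = -2112146498$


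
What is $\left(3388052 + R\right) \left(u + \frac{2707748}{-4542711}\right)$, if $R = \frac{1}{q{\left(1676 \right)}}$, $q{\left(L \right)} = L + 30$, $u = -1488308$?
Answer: $- \frac{19539218848754439545384}{3874932483} \approx -5.0425 \cdot 10^{12}$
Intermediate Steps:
$q{\left(L \right)} = 30 + L$
$R = \frac{1}{1706}$ ($R = \frac{1}{30 + 1676} = \frac{1}{1706} \approx 0.00058617$)
$\left(3388052 + R\right) \left(u + \frac{2707748}{-4542711}\right) = \left(3388052 + \frac{1}{1706}\right) \left(-1488308 + \frac{2707748}{-4542711}\right) = \frac{5780016713 \left(-1488308 + 2707748 \left(- \frac{1}{4542711}\right)\right)}{1706} = \frac{5780016713 \left(-1488308 - \frac{2707748}{4542711}\right)}{1706} = \frac{5780016713}{1706} \left(- \frac{6760955830736}{4542711}\right) = - \frac{19539218848754439545384}{3874932483}$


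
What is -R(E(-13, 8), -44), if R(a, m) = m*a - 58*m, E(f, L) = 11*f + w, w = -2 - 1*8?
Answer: -9284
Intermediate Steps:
w = -10 (w = -2 - 8 = -10)
E(f, L) = -10 + 11*f (E(f, L) = 11*f - 10 = -10 + 11*f)
R(a, m) = -58*m + a*m (R(a, m) = a*m - 58*m = -58*m + a*m)
-R(E(-13, 8), -44) = -(-44)*(-58 + (-10 + 11*(-13))) = -(-44)*(-58 + (-10 - 143)) = -(-44)*(-58 - 153) = -(-44)*(-211) = -1*9284 = -9284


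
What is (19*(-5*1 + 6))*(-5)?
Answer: -95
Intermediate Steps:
(19*(-5*1 + 6))*(-5) = (19*(-5 + 6))*(-5) = (19*1)*(-5) = 19*(-5) = -95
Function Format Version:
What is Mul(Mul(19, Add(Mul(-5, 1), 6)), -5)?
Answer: -95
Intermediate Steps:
Mul(Mul(19, Add(Mul(-5, 1), 6)), -5) = Mul(Mul(19, Add(-5, 6)), -5) = Mul(Mul(19, 1), -5) = Mul(19, -5) = -95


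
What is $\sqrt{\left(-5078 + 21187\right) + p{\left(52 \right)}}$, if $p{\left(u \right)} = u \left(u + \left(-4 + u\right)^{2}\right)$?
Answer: $7 \sqrt{2829} \approx 372.32$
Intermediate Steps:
$\sqrt{\left(-5078 + 21187\right) + p{\left(52 \right)}} = \sqrt{\left(-5078 + 21187\right) + 52 \left(52 + \left(-4 + 52\right)^{2}\right)} = \sqrt{16109 + 52 \left(52 + 48^{2}\right)} = \sqrt{16109 + 52 \left(52 + 2304\right)} = \sqrt{16109 + 52 \cdot 2356} = \sqrt{16109 + 122512} = \sqrt{138621} = 7 \sqrt{2829}$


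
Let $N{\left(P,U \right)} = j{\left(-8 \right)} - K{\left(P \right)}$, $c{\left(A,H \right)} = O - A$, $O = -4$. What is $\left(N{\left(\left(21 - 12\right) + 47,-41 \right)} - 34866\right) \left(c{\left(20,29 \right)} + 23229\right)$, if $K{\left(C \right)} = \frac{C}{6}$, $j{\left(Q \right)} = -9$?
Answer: $-809490955$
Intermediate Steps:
$K{\left(C \right)} = \frac{C}{6}$ ($K{\left(C \right)} = C \frac{1}{6} = \frac{C}{6}$)
$c{\left(A,H \right)} = -4 - A$
$N{\left(P,U \right)} = -9 - \frac{P}{6}$
$\left(N{\left(\left(21 - 12\right) + 47,-41 \right)} - 34866\right) \left(c{\left(20,29 \right)} + 23229\right) = \left(\left(-9 - \frac{\left(21 - 12\right) + 47}{6}\right) - 34866\right) \left(\left(-4 - 20\right) + 23229\right) = \left(\left(-9 - \frac{9 + 47}{6}\right) - 34866\right) \left(\left(-4 - 20\right) + 23229\right) = \left(\left(-9 - \frac{28}{3}\right) - 34866\right) \left(-24 + 23229\right) = \left(\left(-9 - \frac{28}{3}\right) - 34866\right) 23205 = \left(- \frac{55}{3} - 34866\right) 23205 = \left(- \frac{104653}{3}\right) 23205 = -809490955$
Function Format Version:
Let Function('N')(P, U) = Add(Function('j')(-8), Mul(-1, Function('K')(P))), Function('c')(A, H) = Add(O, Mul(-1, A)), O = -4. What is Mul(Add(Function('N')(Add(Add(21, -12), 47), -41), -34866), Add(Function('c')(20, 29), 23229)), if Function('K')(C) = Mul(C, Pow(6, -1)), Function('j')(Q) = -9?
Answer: -809490955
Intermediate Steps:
Function('K')(C) = Mul(Rational(1, 6), C) (Function('K')(C) = Mul(C, Rational(1, 6)) = Mul(Rational(1, 6), C))
Function('c')(A, H) = Add(-4, Mul(-1, A))
Function('N')(P, U) = Add(-9, Mul(Rational(-1, 6), P)) (Function('N')(P, U) = Add(-9, Mul(-1, Mul(Rational(1, 6), P))) = Add(-9, Mul(Rational(-1, 6), P)))
Mul(Add(Function('N')(Add(Add(21, -12), 47), -41), -34866), Add(Function('c')(20, 29), 23229)) = Mul(Add(Add(-9, Mul(Rational(-1, 6), Add(Add(21, -12), 47))), -34866), Add(Add(-4, Mul(-1, 20)), 23229)) = Mul(Add(Add(-9, Mul(Rational(-1, 6), Add(9, 47))), -34866), Add(Add(-4, -20), 23229)) = Mul(Add(Add(-9, Mul(Rational(-1, 6), 56)), -34866), Add(-24, 23229)) = Mul(Add(Add(-9, Rational(-28, 3)), -34866), 23205) = Mul(Add(Rational(-55, 3), -34866), 23205) = Mul(Rational(-104653, 3), 23205) = -809490955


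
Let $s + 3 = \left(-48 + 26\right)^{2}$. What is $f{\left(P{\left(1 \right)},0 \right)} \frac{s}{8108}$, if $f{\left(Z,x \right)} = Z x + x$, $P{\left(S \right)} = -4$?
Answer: $0$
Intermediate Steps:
$s = 481$ ($s = -3 + \left(-48 + 26\right)^{2} = -3 + \left(-22\right)^{2} = -3 + 484 = 481$)
$f{\left(Z,x \right)} = x + Z x$
$f{\left(P{\left(1 \right)},0 \right)} \frac{s}{8108} = 0 \left(1 - 4\right) \frac{481}{8108} = 0 \left(-3\right) 481 \cdot \frac{1}{8108} = 0 \cdot \frac{481}{8108} = 0$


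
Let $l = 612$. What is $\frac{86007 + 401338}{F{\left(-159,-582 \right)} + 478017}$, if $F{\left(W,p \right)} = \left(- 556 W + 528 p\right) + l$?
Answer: $\frac{487345}{259737} \approx 1.8763$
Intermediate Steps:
$F{\left(W,p \right)} = 612 - 556 W + 528 p$ ($F{\left(W,p \right)} = \left(- 556 W + 528 p\right) + 612 = 612 - 556 W + 528 p$)
$\frac{86007 + 401338}{F{\left(-159,-582 \right)} + 478017} = \frac{86007 + 401338}{\left(612 - -88404 + 528 \left(-582\right)\right) + 478017} = \frac{487345}{\left(612 + 88404 - 307296\right) + 478017} = \frac{487345}{-218280 + 478017} = \frac{487345}{259737}$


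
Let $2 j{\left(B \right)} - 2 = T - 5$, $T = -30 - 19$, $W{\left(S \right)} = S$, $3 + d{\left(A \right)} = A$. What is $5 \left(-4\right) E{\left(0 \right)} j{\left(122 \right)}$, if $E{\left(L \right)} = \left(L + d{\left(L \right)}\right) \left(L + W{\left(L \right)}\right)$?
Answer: $0$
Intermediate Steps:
$d{\left(A \right)} = -3 + A$
$T = -49$ ($T = -30 - 19 = -49$)
$E{\left(L \right)} = 2 L \left(-3 + 2 L\right)$ ($E{\left(L \right)} = \left(L + \left(-3 + L\right)\right) \left(L + L\right) = \left(-3 + 2 L\right) 2 L = 2 L \left(-3 + 2 L\right)$)
$j{\left(B \right)} = -26$ ($j{\left(B \right)} = 1 + \frac{-49 - 5}{2} = 1 + \frac{1}{2} \left(-54\right) = 1 - 27 = -26$)
$5 \left(-4\right) E{\left(0 \right)} j{\left(122 \right)} = 5 \left(-4\right) 2 \cdot 0 \left(-3 + 2 \cdot 0\right) \left(-26\right) = - 20 \cdot 2 \cdot 0 \left(-3 + 0\right) \left(-26\right) = - 20 \cdot 2 \cdot 0 \left(-3\right) \left(-26\right) = \left(-20\right) 0 \left(-26\right) = 0 \left(-26\right) = 0$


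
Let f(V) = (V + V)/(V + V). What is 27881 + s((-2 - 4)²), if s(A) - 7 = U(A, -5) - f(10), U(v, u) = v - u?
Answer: 27928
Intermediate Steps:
f(V) = 1 (f(V) = (2*V)/((2*V)) = (2*V)*(1/(2*V)) = 1)
s(A) = 11 + A (s(A) = 7 + ((A - 1*(-5)) - 1*1) = 7 + ((A + 5) - 1) = 7 + ((5 + A) - 1) = 7 + (4 + A) = 11 + A)
27881 + s((-2 - 4)²) = 27881 + (11 + (-2 - 4)²) = 27881 + (11 + (-6)²) = 27881 + (11 + 36) = 27881 + 47 = 27928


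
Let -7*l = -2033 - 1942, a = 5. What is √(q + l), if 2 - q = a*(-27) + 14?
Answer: 2*√8463/7 ≈ 26.284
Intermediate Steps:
q = 123 (q = 2 - (5*(-27) + 14) = 2 - (-135 + 14) = 2 - 1*(-121) = 2 + 121 = 123)
l = 3975/7 (l = -(-2033 - 1942)/7 = -⅐*(-3975) = 3975/7 ≈ 567.86)
√(q + l) = √(123 + 3975/7) = √(4836/7) = 2*√8463/7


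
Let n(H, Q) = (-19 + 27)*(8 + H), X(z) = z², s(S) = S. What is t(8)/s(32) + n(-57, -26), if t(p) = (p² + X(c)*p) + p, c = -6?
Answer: -1523/4 ≈ -380.75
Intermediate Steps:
n(H, Q) = 64 + 8*H (n(H, Q) = 8*(8 + H) = 64 + 8*H)
t(p) = p² + 37*p (t(p) = (p² + (-6)²*p) + p = (p² + 36*p) + p = p² + 37*p)
t(8)/s(32) + n(-57, -26) = (8*(37 + 8))/32 + (64 + 8*(-57)) = (8*45)*(1/32) + (64 - 456) = 360*(1/32) - 392 = 45/4 - 392 = -1523/4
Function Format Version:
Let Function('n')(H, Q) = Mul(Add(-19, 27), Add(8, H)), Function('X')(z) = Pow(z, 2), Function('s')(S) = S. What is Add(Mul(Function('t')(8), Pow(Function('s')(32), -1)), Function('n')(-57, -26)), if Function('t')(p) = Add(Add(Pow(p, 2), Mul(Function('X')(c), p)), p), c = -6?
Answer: Rational(-1523, 4) ≈ -380.75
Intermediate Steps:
Function('n')(H, Q) = Add(64, Mul(8, H)) (Function('n')(H, Q) = Mul(8, Add(8, H)) = Add(64, Mul(8, H)))
Function('t')(p) = Add(Pow(p, 2), Mul(37, p)) (Function('t')(p) = Add(Add(Pow(p, 2), Mul(Pow(-6, 2), p)), p) = Add(Add(Pow(p, 2), Mul(36, p)), p) = Add(Pow(p, 2), Mul(37, p)))
Add(Mul(Function('t')(8), Pow(Function('s')(32), -1)), Function('n')(-57, -26)) = Add(Mul(Mul(8, Add(37, 8)), Pow(32, -1)), Add(64, Mul(8, -57))) = Add(Mul(Mul(8, 45), Rational(1, 32)), Add(64, -456)) = Add(Mul(360, Rational(1, 32)), -392) = Add(Rational(45, 4), -392) = Rational(-1523, 4)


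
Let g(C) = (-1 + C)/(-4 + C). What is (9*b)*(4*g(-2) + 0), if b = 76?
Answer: 1368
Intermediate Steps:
g(C) = (-1 + C)/(-4 + C)
(9*b)*(4*g(-2) + 0) = (9*76)*(4*((-1 - 2)/(-4 - 2)) + 0) = 684*(4*(-3/(-6)) + 0) = 684*(4*(-⅙*(-3)) + 0) = 684*(4*(½) + 0) = 684*(2 + 0) = 684*2 = 1368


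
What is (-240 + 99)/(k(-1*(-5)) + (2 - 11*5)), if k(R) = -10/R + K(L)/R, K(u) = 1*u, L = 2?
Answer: 235/91 ≈ 2.5824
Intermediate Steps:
K(u) = u
k(R) = -8/R (k(R) = -10/R + 2/R = -8/R)
(-240 + 99)/(k(-1*(-5)) + (2 - 11*5)) = (-240 + 99)/(-8/((-1*(-5))) + (2 - 11*5)) = -141/(-8/5 + (2 - 55)) = -141/(-8*⅕ - 53) = -141/(-8/5 - 53) = -141/(-273/5) = -141*(-5/273) = 235/91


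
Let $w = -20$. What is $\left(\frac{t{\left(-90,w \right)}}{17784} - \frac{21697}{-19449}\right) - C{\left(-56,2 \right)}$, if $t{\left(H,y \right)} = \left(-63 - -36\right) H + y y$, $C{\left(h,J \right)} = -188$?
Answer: $\frac{1212343169}{6405204} \approx 189.27$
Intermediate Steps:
$t{\left(H,y \right)} = y^{2} - 27 H$ ($t{\left(H,y \right)} = \left(-63 + 36\right) H + y^{2} = - 27 H + y^{2} = y^{2} - 27 H$)
$\left(\frac{t{\left(-90,w \right)}}{17784} - \frac{21697}{-19449}\right) - C{\left(-56,2 \right)} = \left(\frac{\left(-20\right)^{2} - -2430}{17784} - \frac{21697}{-19449}\right) - -188 = \left(\left(400 + 2430\right) \frac{1}{17784} - - \frac{21697}{19449}\right) + 188 = \left(2830 \cdot \frac{1}{17784} + \frac{21697}{19449}\right) + 188 = \left(\frac{1415}{8892} + \frac{21697}{19449}\right) + 188 = \frac{8164817}{6405204} + 188 = \frac{1212343169}{6405204}$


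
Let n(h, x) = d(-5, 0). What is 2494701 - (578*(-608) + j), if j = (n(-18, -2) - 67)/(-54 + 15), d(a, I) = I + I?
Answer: 110998808/39 ≈ 2.8461e+6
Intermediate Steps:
d(a, I) = 2*I
n(h, x) = 0 (n(h, x) = 2*0 = 0)
j = 67/39 (j = (0 - 67)/(-54 + 15) = -67/(-39) = -67*(-1/39) = 67/39 ≈ 1.7179)
2494701 - (578*(-608) + j) = 2494701 - (578*(-608) + 67/39) = 2494701 - (-351424 + 67/39) = 2494701 - 1*(-13705469/39) = 2494701 + 13705469/39 = 110998808/39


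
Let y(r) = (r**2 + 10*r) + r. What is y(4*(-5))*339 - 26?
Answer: 60994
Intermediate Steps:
y(r) = r**2 + 11*r
y(4*(-5))*339 - 26 = ((4*(-5))*(11 + 4*(-5)))*339 - 26 = -20*(11 - 20)*339 - 26 = -20*(-9)*339 - 26 = 180*339 - 26 = 61020 - 26 = 60994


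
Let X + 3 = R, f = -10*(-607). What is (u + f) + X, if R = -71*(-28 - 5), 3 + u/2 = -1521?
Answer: 5362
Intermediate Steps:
u = -3048 (u = -6 + 2*(-1521) = -6 - 3042 = -3048)
R = 2343 (R = -71*(-33) = 2343)
f = 6070
X = 2340 (X = -3 + 2343 = 2340)
(u + f) + X = (-3048 + 6070) + 2340 = 3022 + 2340 = 5362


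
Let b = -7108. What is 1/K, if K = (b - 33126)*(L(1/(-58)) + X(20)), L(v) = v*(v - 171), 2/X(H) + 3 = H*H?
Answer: -667754/79352934807 ≈ -8.4150e-6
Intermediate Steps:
X(H) = 2/(-3 + H²) (X(H) = 2/(-3 + H*H) = 2/(-3 + H²))
L(v) = v*(-171 + v)
K = -79352934807/667754 (K = (-7108 - 33126)*((-171 + 1/(-58))/(-58) + 2/(-3 + 20²)) = -40234*(-(-171 - 1/58)/58 + 2/(-3 + 400)) = -40234*(-1/58*(-9919/58) + 2/397) = -40234*(9919/3364 + 2*(1/397)) = -40234*(9919/3364 + 2/397) = -40234*3944571/1335508 = -79352934807/667754 ≈ -1.1884e+5)
1/K = 1/(-79352934807/667754) = -667754/79352934807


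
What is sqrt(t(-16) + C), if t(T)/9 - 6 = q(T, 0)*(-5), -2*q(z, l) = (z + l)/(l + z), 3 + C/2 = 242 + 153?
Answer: sqrt(3442)/2 ≈ 29.334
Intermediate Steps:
C = 784 (C = -6 + 2*(242 + 153) = -6 + 2*395 = -6 + 790 = 784)
q(z, l) = -1/2 (q(z, l) = -(z + l)/(2*(l + z)) = -(l + z)/(2*(l + z)) = -1/2*1 = -1/2)
t(T) = 153/2 (t(T) = 54 + 9*(-1/2*(-5)) = 54 + 9*(5/2) = 54 + 45/2 = 153/2)
sqrt(t(-16) + C) = sqrt(153/2 + 784) = sqrt(1721/2) = sqrt(3442)/2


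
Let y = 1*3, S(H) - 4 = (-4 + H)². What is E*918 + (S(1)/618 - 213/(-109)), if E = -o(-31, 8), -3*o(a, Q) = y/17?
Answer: 3770599/67362 ≈ 55.975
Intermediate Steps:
S(H) = 4 + (-4 + H)²
y = 3
o(a, Q) = -1/17
E = 1/17 (E = -1*(-1/17) = 1/17 ≈ 0.058824)
E*918 + (S(1)/618 - 213/(-109)) = (1/17)*918 + ((4 + (-4 + 1)²)/618 - 213/(-109)) = 54 + ((4 + (-3)²)*(1/618) - 213*(-1/109)) = 54 + ((4 + 9)*(1/618) + 213/109) = 54 + (13*(1/618) + 213/109) = 54 + (13/618 + 213/109) = 54 + 133051/67362 = 3770599/67362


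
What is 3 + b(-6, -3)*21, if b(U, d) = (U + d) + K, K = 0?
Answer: -186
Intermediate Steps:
b(U, d) = U + d (b(U, d) = (U + d) + 0 = U + d)
3 + b(-6, -3)*21 = 3 + (-6 - 3)*21 = 3 - 9*21 = 3 - 189 = -186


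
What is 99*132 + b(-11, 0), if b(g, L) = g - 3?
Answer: 13054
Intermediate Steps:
b(g, L) = -3 + g
99*132 + b(-11, 0) = 99*132 + (-3 - 11) = 13068 - 14 = 13054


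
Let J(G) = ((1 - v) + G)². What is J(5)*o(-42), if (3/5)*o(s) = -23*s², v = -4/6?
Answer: -9016000/3 ≈ -3.0053e+6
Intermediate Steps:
v = -⅔ (v = -4*⅙ = -⅔ ≈ -0.66667)
J(G) = (5/3 + G)² (J(G) = ((1 - 1*(-⅔)) + G)² = ((1 + ⅔) + G)² = (5/3 + G)²)
o(s) = -115*s²/3 (o(s) = 5*(-23*s²)/3 = -115*s²/3)
J(5)*o(-42) = ((5 + 3*5)²/9)*(-115/3*(-42)²) = ((5 + 15)²/9)*(-115/3*1764) = ((⅑)*20²)*(-67620) = ((⅑)*400)*(-67620) = (400/9)*(-67620) = -9016000/3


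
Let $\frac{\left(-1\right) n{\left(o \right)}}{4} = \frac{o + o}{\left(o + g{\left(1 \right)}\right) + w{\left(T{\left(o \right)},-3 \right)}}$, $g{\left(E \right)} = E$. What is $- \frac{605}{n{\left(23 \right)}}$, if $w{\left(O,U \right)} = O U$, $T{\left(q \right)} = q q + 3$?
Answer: $- \frac{237765}{46} \approx -5168.8$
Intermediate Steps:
$T{\left(q \right)} = 3 + q^{2}$ ($T{\left(q \right)} = q^{2} + 3 = 3 + q^{2}$)
$n{\left(o \right)} = - \frac{8 o}{-8 + o - 3 o^{2}}$ ($n{\left(o \right)} = - 4 \frac{o + o}{\left(o + 1\right) + \left(3 + o^{2}\right) \left(-3\right)} = - 4 \frac{2 o}{\left(1 + o\right) - \left(9 + 3 o^{2}\right)} = - 4 \frac{2 o}{-8 + o - 3 o^{2}} = - \frac{8 o}{-8 + o - 3 o^{2}}$)
$- \frac{605}{n{\left(23 \right)}} = - \frac{605}{8 \cdot 23 \frac{1}{8 - 23 + 3 \cdot 23^{2}}} = - \frac{605}{8 \cdot 23 \frac{1}{8 - 23 + 3 \cdot 529}} = - \frac{605}{8 \cdot 23 \frac{1}{8 - 23 + 1587}} = - \frac{605}{8 \cdot 23 \cdot \frac{1}{1572}} = - \frac{605}{\frac{46}{393}} = \left(-605\right) \frac{393}{46} = - \frac{237765}{46}$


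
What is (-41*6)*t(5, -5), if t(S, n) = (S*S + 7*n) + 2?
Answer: 1968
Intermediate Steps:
t(S, n) = 2 + S**2 + 7*n (t(S, n) = (S**2 + 7*n) + 2 = 2 + S**2 + 7*n)
(-41*6)*t(5, -5) = (-41*6)*(2 + 5**2 + 7*(-5)) = -246*(2 + 25 - 35) = -246*(-8) = 1968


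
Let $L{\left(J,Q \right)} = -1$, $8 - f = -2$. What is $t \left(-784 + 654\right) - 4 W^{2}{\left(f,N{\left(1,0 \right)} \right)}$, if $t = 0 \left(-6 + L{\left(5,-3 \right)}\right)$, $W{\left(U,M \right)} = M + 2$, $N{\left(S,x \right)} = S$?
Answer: $-36$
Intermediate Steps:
$f = 10$ ($f = 8 - -2 = 8 + 2 = 10$)
$W{\left(U,M \right)} = 2 + M$
$t = 0$ ($t = 0 \left(-6 - 1\right) = 0 \left(-7\right) = 0$)
$t \left(-784 + 654\right) - 4 W^{2}{\left(f,N{\left(1,0 \right)} \right)} = 0 \left(-784 + 654\right) - 4 \left(2 + 1\right)^{2} = 0 \left(-130\right) - 4 \cdot 3^{2} = 0 - 36 = -36$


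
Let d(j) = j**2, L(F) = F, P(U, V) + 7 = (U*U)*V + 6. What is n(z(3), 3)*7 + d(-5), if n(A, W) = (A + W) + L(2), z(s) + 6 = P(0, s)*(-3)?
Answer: 39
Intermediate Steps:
P(U, V) = -1 + V*U**2 (P(U, V) = -7 + ((U*U)*V + 6) = -7 + (U**2*V + 6) = -7 + (V*U**2 + 6) = -7 + (6 + V*U**2) = -1 + V*U**2)
z(s) = -3 (z(s) = -6 + (-1 + s*0**2)*(-3) = -6 + (-1 + s*0)*(-3) = -6 + (-1 + 0)*(-3) = -6 - 1*(-3) = -6 + 3 = -3)
n(A, W) = 2 + A + W (n(A, W) = (A + W) + 2 = 2 + A + W)
n(z(3), 3)*7 + d(-5) = (2 - 3 + 3)*7 + (-5)**2 = 2*7 + 25 = 14 + 25 = 39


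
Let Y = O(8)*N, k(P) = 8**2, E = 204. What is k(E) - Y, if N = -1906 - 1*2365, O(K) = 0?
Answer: 64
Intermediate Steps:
k(P) = 64
N = -4271 (N = -1906 - 2365 = -4271)
Y = 0 (Y = 0*(-4271) = 0)
k(E) - Y = 64 - 1*0 = 64 + 0 = 64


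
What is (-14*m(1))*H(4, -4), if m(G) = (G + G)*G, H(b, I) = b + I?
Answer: 0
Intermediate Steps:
H(b, I) = I + b
m(G) = 2*G² (m(G) = (2*G)*G = 2*G²)
(-14*m(1))*H(4, -4) = (-28*1²)*(-4 + 4) = -28*0 = 0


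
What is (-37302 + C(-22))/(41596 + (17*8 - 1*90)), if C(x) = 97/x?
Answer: -820741/916124 ≈ -0.89588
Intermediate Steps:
(-37302 + C(-22))/(41596 + (17*8 - 1*90)) = (-37302 + 97/(-22))/(41596 + (17*8 - 1*90)) = (-37302 + 97*(-1/22))/(41596 + (136 - 90)) = (-37302 - 97/22)/(41596 + 46) = -820741/22/41642 = -820741/22*1/41642 = -820741/916124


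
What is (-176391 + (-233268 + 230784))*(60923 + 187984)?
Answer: -44523239625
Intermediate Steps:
(-176391 + (-233268 + 230784))*(60923 + 187984) = (-176391 - 2484)*248907 = -178875*248907 = -44523239625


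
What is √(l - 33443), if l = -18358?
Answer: I*√51801 ≈ 227.6*I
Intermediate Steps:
√(l - 33443) = √(-18358 - 33443) = √(-51801) = I*√51801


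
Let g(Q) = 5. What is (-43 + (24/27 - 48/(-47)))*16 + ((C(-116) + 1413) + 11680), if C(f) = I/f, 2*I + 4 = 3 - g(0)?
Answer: 610189457/49068 ≈ 12436.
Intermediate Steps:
I = -3 (I = -2 + (3 - 1*5)/2 = -2 + (3 - 5)/2 = -2 + (½)*(-2) = -2 - 1 = -3)
C(f) = -3/f
(-43 + (24/27 - 48/(-47)))*16 + ((C(-116) + 1413) + 11680) = (-43 + (24/27 - 48/(-47)))*16 + ((-3/(-116) + 1413) + 11680) = (-43 + (24*(1/27) - 48*(-1/47)))*16 + ((-3*(-1/116) + 1413) + 11680) = (-43 + (8/9 + 48/47))*16 + ((3/116 + 1413) + 11680) = (-43 + 808/423)*16 + (163911/116 + 11680) = -17381/423*16 + 1518791/116 = -278096/423 + 1518791/116 = 610189457/49068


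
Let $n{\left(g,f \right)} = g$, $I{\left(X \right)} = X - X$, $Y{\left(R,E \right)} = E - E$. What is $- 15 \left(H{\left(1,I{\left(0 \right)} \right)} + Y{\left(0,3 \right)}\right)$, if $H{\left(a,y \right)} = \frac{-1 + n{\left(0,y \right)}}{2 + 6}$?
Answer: $\frac{15}{8} \approx 1.875$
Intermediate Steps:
$Y{\left(R,E \right)} = 0$
$I{\left(X \right)} = 0$
$H{\left(a,y \right)} = - \frac{1}{8}$ ($H{\left(a,y \right)} = \frac{-1 + 0}{2 + 6} = - \frac{1}{8}$)
$- 15 \left(H{\left(1,I{\left(0 \right)} \right)} + Y{\left(0,3 \right)}\right) = - 15 \left(- \frac{1}{8} + 0\right) = \left(-15\right) \left(- \frac{1}{8}\right) = \frac{15}{8}$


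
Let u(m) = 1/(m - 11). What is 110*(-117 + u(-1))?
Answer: -77275/6 ≈ -12879.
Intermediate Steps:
u(m) = 1/(-11 + m)
110*(-117 + u(-1)) = 110*(-117 + 1/(-11 - 1)) = 110*(-117 + 1/(-12)) = 110*(-117 - 1/12) = 110*(-1405/12) = -77275/6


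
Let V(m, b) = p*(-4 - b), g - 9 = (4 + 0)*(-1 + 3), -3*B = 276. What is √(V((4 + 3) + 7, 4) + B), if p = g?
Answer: 2*I*√57 ≈ 15.1*I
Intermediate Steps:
B = -92 (B = -⅓*276 = -92)
g = 17 (g = 9 + (4 + 0)*(-1 + 3) = 9 + 4*2 = 9 + 8 = 17)
p = 17
V(m, b) = -68 - 17*b (V(m, b) = 17*(-4 - b) = -68 - 17*b)
√(V((4 + 3) + 7, 4) + B) = √((-68 - 17*4) - 92) = √((-68 - 68) - 92) = √(-136 - 92) = √(-228) = 2*I*√57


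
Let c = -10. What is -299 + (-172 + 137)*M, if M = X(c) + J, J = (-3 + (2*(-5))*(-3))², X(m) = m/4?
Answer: -51453/2 ≈ -25727.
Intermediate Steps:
X(m) = m/4 (X(m) = m*(¼) = m/4)
J = 729 (J = (-3 - 10*(-3))² = (-3 + 30)² = 27² = 729)
M = 1453/2 (M = (¼)*(-10) + 729 = -5/2 + 729 = 1453/2 ≈ 726.50)
-299 + (-172 + 137)*M = -299 + (-172 + 137)*(1453/2) = -299 - 35*1453/2 = -299 - 50855/2 = -51453/2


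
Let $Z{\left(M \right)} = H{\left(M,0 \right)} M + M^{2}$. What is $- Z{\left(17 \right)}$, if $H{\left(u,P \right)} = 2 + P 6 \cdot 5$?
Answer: $-323$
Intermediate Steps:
$H{\left(u,P \right)} = 2 + 30 P$ ($H{\left(u,P \right)} = 2 + 6 P 5 = 2 + 30 P$)
$Z{\left(M \right)} = M^{2} + 2 M$ ($Z{\left(M \right)} = \left(2 + 30 \cdot 0\right) M + M^{2} = \left(2 + 0\right) M + M^{2} = 2 M + M^{2} = M^{2} + 2 M$)
$- Z{\left(17 \right)} = - 17 \left(2 + 17\right) = - 17 \cdot 19 = \left(-1\right) 323 = -323$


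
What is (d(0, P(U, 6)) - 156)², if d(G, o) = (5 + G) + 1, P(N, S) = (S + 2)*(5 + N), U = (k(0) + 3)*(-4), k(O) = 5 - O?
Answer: 22500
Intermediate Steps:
U = -32 (U = ((5 - 1*0) + 3)*(-4) = ((5 + 0) + 3)*(-4) = (5 + 3)*(-4) = 8*(-4) = -32)
P(N, S) = (2 + S)*(5 + N)
d(G, o) = 6 + G
(d(0, P(U, 6)) - 156)² = ((6 + 0) - 156)² = (6 - 156)² = (-150)² = 22500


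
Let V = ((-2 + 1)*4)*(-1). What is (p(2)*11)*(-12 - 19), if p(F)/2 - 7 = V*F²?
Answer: -15686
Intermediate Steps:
V = 4 (V = -1*4*(-1) = -4*(-1) = 4)
p(F) = 14 + 8*F² (p(F) = 14 + 2*(4*F²) = 14 + 8*F²)
(p(2)*11)*(-12 - 19) = ((14 + 8*2²)*11)*(-12 - 19) = ((14 + 8*4)*11)*(-31) = ((14 + 32)*11)*(-31) = (46*11)*(-31) = 506*(-31) = -15686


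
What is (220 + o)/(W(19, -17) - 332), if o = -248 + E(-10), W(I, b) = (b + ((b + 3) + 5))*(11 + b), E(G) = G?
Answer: 19/88 ≈ 0.21591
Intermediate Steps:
W(I, b) = (8 + 2*b)*(11 + b) (W(I, b) = (b + ((3 + b) + 5))*(11 + b) = (b + (8 + b))*(11 + b) = (8 + 2*b)*(11 + b))
o = -258 (o = -248 - 10 = -258)
(220 + o)/(W(19, -17) - 332) = (220 - 258)/((88 + 2*(-17)**2 + 30*(-17)) - 332) = -38/((88 + 2*289 - 510) - 332) = -38/((88 + 578 - 510) - 332) = -38/(156 - 332) = -38/(-176) = -38*(-1/176) = 19/88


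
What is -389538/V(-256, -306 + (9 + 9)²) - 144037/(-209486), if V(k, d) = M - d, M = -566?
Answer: 20421718769/30584956 ≈ 667.71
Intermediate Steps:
V(k, d) = -566 - d
-389538/V(-256, -306 + (9 + 9)²) - 144037/(-209486) = -389538/(-566 - (-306 + (9 + 9)²)) - 144037/(-209486) = -389538/(-566 - (-306 + 18²)) - 144037*(-1/209486) = -389538/(-566 - (-306 + 324)) + 144037/209486 = -389538/(-566 - 1*18) + 144037/209486 = -389538/(-566 - 18) + 144037/209486 = -389538/(-584) + 144037/209486 = -389538*(-1/584) + 144037/209486 = 194769/292 + 144037/209486 = 20421718769/30584956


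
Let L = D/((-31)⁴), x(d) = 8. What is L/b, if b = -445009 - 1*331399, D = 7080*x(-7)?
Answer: -7080/89628636571 ≈ -7.8993e-8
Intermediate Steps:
D = 56640 (D = 7080*8 = 56640)
b = -776408 (b = -445009 - 331399 = -776408)
L = 56640/923521 (L = 56640/((-31)⁴) = 56640/923521 ≈ 0.061330)
L/b = (56640/923521)/(-776408) = (56640/923521)*(-1/776408) = -7080/89628636571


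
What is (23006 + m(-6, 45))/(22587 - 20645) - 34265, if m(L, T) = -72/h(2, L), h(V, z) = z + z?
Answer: -33259809/971 ≈ -34253.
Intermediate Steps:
h(V, z) = 2*z
m(L, T) = -36/L (m(L, T) = -72*1/(2*L) = -36/L)
(23006 + m(-6, 45))/(22587 - 20645) - 34265 = (23006 - 36/(-6))/(22587 - 20645) - 34265 = (23006 - 36*(-⅙))/1942 - 34265 = (23006 + 6)*(1/1942) - 34265 = 23012*(1/1942) - 34265 = 11506/971 - 34265 = -33259809/971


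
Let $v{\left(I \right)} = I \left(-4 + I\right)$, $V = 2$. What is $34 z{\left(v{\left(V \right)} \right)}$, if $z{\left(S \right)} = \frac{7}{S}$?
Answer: $- \frac{119}{2} \approx -59.5$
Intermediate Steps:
$34 z{\left(v{\left(V \right)} \right)} = 34 \frac{7}{2 \left(-4 + 2\right)} = 34 \frac{7}{2 \left(-2\right)} = 34 \frac{7}{-4} = 34 \cdot 7 \left(- \frac{1}{4}\right) = 34 \left(- \frac{7}{4}\right) = - \frac{119}{2}$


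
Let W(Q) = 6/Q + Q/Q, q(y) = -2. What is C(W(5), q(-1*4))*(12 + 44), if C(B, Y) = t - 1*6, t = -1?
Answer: -392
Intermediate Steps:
W(Q) = 1 + 6/Q (W(Q) = 6/Q + 1 = 1 + 6/Q)
C(B, Y) = -7 (C(B, Y) = -1 - 1*6 = -1 - 6 = -7)
C(W(5), q(-1*4))*(12 + 44) = -7*(12 + 44) = -7*56 = -392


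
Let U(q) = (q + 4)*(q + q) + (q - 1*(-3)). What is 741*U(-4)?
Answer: -741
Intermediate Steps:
U(q) = 3 + q + 2*q*(4 + q) (U(q) = (4 + q)*(2*q) + (q + 3) = 2*q*(4 + q) + (3 + q) = 3 + q + 2*q*(4 + q))
741*U(-4) = 741*(3 + 2*(-4)² + 9*(-4)) = 741*(3 + 2*16 - 36) = 741*(3 + 32 - 36) = 741*(-1) = -741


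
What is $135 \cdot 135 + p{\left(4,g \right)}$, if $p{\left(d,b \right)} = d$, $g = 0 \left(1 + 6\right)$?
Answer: $18229$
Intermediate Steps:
$g = 0$ ($g = 0 \cdot 7 = 0$)
$135 \cdot 135 + p{\left(4,g \right)} = 135 \cdot 135 + 4 = 18225 + 4 = 18229$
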